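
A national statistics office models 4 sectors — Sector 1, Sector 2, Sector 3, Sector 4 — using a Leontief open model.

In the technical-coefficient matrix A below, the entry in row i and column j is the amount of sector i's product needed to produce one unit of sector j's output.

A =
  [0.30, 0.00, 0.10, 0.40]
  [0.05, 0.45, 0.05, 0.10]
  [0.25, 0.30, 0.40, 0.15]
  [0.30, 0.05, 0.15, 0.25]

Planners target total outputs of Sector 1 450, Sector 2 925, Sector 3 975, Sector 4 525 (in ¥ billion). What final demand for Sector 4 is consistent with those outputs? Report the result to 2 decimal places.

I − A =
  [   0.70     0.00    -0.10    -0.40]
  [  -0.05     0.55    -0.05    -0.10]
  [  -0.25    -0.30     0.60    -0.15]
  [  -0.30    -0.05    -0.15     0.75]
d = (I − A) x:
  d_1 = (+0.70)·450 + (+0.00)·925 + (-0.10)·975 + (-0.40)·525 = 7.50
  d_2 = (-0.05)·450 + (+0.55)·925 + (-0.05)·975 + (-0.10)·525 = 385.00
  d_3 = (-0.25)·450 + (-0.30)·925 + (+0.60)·975 + (-0.15)·525 = 116.25
  d_4 = (-0.30)·450 + (-0.05)·925 + (-0.15)·975 + (+0.75)·525 = 66.25

d_4 = 66.25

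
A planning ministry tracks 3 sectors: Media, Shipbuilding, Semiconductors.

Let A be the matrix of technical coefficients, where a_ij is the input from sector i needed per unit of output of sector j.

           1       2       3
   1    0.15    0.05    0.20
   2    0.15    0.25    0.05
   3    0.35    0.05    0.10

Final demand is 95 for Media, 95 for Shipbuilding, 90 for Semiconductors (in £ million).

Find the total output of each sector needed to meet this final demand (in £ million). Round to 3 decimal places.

I − A =
  [   0.85    -0.05    -0.20]
  [  -0.15     0.75    -0.05]
  [  -0.35    -0.05     0.90]
Cofactors of I−A, C_ij = (−1)^(i+j)·(minor ij) (rows/columns in the sector order above):
  C_11 = (0.75)(0.90) − (-0.05)(-0.05) = 0.6725
  C_12 = −[(-0.15)(0.90) − (-0.05)(-0.35)] = 0.1525
  C_13 = (-0.15)(-0.05) − (0.75)(-0.35) = 0.2700
  C_21 = −[(-0.05)(0.90) − (-0.20)(-0.05)] = 0.0550
  C_22 = (0.85)(0.90) − (-0.20)(-0.35) = 0.6950
  C_23 = −[(0.85)(-0.05) − (-0.05)(-0.35)] = 0.0600
  C_31 = (-0.05)(-0.05) − (-0.20)(0.75) = 0.1525
  C_32 = −[(0.85)(-0.05) − (-0.20)(-0.15)] = 0.0725
  C_33 = (0.85)(0.75) − (-0.05)(-0.15) = 0.6300
det(I−A) = Σ_j (I−A)_1j·C_1j = (0.85)(0.6725) + (-0.05)(0.1525) + (-0.20)(0.2700) = 0.5100
adj(I−A) = Cᵀ =
  [ 0.6725   0.0550   0.1525]
  [ 0.1525   0.6950   0.0725]
  [ 0.2700   0.0600   0.6300]
(I − A)⁻¹ = adj(I−A) / det(I−A) ≈
  [   1.3186     0.1078     0.2990]
  [   0.2990     1.3627     0.1422]
  [   0.5294     0.1176     1.2353]
x = (I − A)⁻¹ d = adj(I−A)·d / det(I−A), with det(I−A) = 0.5100:
  x_1 = (0.6725·95 + 0.0550·95 + 0.1525·90) / 0.5100 = 82.8375 / 0.5100 ≈ 162.426
  x_2 = (0.1525·95 + 0.6950·95 + 0.0725·90) / 0.5100 = 87.0375 / 0.5100 ≈ 170.662
  x_3 = (0.2700·95 + 0.0600·95 + 0.6300·90) / 0.5100 = 88.05 / 0.5100 ≈ 172.647

x_1 = 162.426, x_2 = 170.662, x_3 = 172.647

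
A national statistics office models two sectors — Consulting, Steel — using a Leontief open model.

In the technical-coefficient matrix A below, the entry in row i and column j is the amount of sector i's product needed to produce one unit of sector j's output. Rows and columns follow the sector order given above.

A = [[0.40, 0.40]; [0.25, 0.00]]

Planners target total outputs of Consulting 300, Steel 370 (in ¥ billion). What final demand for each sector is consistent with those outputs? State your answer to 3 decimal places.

d_C = 32.000, d_S = 295.000

I − A =
  [   0.60    -0.40]
  [  -0.25     1.00]
d = (I − A) x:
  d_C = (+0.60)·300 + (-0.40)·370 = 32.000
  d_S = (-0.25)·300 + (+1.00)·370 = 295.000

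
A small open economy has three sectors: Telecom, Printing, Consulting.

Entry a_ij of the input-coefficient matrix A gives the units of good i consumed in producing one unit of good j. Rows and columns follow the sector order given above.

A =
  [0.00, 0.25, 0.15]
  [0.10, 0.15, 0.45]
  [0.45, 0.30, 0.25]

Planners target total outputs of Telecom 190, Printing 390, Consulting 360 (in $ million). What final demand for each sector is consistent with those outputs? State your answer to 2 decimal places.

I − A =
  [   1.00    -0.25    -0.15]
  [  -0.10     0.85    -0.45]
  [  -0.45    -0.30     0.75]
d = (I − A) x:
  d_1 = (+1.00)·190 + (-0.25)·390 + (-0.15)·360 = 38.50
  d_2 = (-0.10)·190 + (+0.85)·390 + (-0.45)·360 = 150.50
  d_3 = (-0.45)·190 + (-0.30)·390 + (+0.75)·360 = 67.50

d_1 = 38.50, d_2 = 150.50, d_3 = 67.50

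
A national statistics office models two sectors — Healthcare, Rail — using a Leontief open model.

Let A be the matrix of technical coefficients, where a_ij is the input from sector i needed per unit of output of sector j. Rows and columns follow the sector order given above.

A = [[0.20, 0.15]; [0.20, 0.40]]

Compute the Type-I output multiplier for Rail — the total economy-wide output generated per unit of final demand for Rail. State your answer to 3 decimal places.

I − A =
  [   0.80    -0.15]
  [  -0.20     0.60]
det(I−A) = (0.80)(0.60) − (-0.15)(-0.20) = 0.4500
adj(I−A) = [[0.60, 0.15], [0.20, 0.80]]
(I − A)⁻¹ = adj(I−A) / det(I−A) ≈
  [   1.3333     0.3333]
  [   0.4444     1.7778]
The output multiplier for sector j is the column-j sum of the Leontief inverse (I − A)⁻¹ = adj(I−A) / det(I−A).
Column R of adj(I−A): (0.15, 0.80); det(I−A) = 0.4500.
m_R = (0.15 + 0.80) / 0.4500 = 0.95 / 0.4500 ≈ 2.111.

m_R = 2.111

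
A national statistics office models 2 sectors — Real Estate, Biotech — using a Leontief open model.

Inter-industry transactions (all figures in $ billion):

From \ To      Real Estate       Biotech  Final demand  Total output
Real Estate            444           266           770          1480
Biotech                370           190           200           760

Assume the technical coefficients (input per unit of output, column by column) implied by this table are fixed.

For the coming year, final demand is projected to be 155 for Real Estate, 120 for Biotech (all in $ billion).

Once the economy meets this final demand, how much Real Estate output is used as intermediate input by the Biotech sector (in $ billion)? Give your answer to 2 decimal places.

z_12 = 98.20

Technical coefficients a_ij = z_ij / X_j:
  a_11 = 444/1480 = 0.30, a_21 = 370/1480 = 0.25
  a_12 = 266/760 = 0.35, a_22 = 190/760 = 0.25
I − A =
  [   0.70    -0.35]
  [  -0.25     0.75]
det(I−A) = (0.70)(0.75) − (-0.35)(-0.25) = 0.4375
adj(I−A) = [[0.75, 0.35], [0.25, 0.70]]
(I − A)⁻¹ = adj(I−A) / det(I−A) ≈
  [   1.7143     0.8000]
  [   0.5714     1.6000]
First solve x = (I − A)⁻¹ d = adj(I−A)·d / det(I−A); in particular x_2 = (0.25·155 + 0.70·120) / 0.4375 = 122.75 / 0.4375 ≈ 280.5714.
Intermediate flow from 1 to 2: z_12 = a_12 · x_2 = 0.35 × 122.75 / 0.4375 = 42.9625 / 0.4375 = 98.20.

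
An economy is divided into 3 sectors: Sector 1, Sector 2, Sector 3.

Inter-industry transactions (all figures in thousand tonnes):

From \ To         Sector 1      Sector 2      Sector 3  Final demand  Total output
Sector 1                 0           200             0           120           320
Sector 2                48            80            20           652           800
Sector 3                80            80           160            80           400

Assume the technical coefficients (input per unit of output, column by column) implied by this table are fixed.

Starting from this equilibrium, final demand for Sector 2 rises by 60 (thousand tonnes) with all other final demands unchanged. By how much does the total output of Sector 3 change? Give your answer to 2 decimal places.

Δx_3 = 19.14

Technical coefficients a_ij = z_ij / X_j:
  a_11 = 0/320 = 0.00, a_21 = 48/320 = 0.15, a_31 = 80/320 = 0.25
  a_12 = 200/800 = 0.25, a_22 = 80/800 = 0.10, a_32 = 80/800 = 0.10
  a_13 = 0/400 = 0.00, a_23 = 20/400 = 0.05, a_33 = 160/400 = 0.40
I − A =
  [   1.00    -0.25     0.00]
  [  -0.15     0.90    -0.05]
  [  -0.25    -0.10     0.60]
Cofactors of I−A, C_ij = (−1)^(i+j)·(minor ij) (rows/columns in the sector order above):
  C_11 = (0.90)(0.60) − (-0.05)(-0.10) = 0.5350
  C_12 = −[(-0.15)(0.60) − (-0.05)(-0.25)] = 0.1025
  C_13 = (-0.15)(-0.10) − (0.90)(-0.25) = 0.2400
  C_21 = −[(-0.25)(0.60) − (0.00)(-0.10)] = 0.1500
  C_22 = (1.00)(0.60) − (0.00)(-0.25) = 0.6000
  C_23 = −[(1.00)(-0.10) − (-0.25)(-0.25)] = 0.1625
  C_31 = (-0.25)(-0.05) − (0.00)(0.90) = 0.0125
  C_32 = −[(1.00)(-0.05) − (0.00)(-0.15)] = 0.0500
  C_33 = (1.00)(0.90) − (-0.25)(-0.15) = 0.8625
det(I−A) = Σ_j (I−A)_1j·C_1j = (1.00)(0.5350) + (-0.25)(0.1025) + (0.00)(0.2400) = 0.509375
adj(I−A) = Cᵀ =
  [ 0.5350   0.1500   0.0125]
  [ 0.1025   0.6000   0.0500]
  [ 0.2400   0.1625   0.8625]
(I − A)⁻¹ = adj(I−A) / det(I−A) ≈
  [   1.0503     0.2945     0.0245]
  [   0.2012     1.1779     0.0982]
  [   0.4712     0.3190     1.6933]
Δx = (I − A)⁻¹ Δd with Δd having +60 in the Sector 2 component and 0 elsewhere.
So Δx_3 = L_32 · (+60), where L_32 = adj(I−A)_32 / det(I−A) = 0.1625 / 0.509375.
Δx_3 = 0.1625 × (+60) / 0.509375 = 9.75 / 0.509375 ≈ 19.14.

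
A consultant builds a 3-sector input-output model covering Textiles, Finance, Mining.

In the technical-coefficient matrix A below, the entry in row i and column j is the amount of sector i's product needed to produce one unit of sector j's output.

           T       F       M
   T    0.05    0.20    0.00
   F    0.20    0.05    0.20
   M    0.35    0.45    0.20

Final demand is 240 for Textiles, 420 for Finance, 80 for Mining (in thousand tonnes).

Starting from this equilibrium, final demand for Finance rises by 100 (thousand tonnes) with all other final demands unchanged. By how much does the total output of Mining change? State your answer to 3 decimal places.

Δx_M = 84.251

I − A =
  [   0.95    -0.20     0.00]
  [  -0.20     0.95    -0.20]
  [  -0.35    -0.45     0.80]
Cofactors of I−A, C_ij = (−1)^(i+j)·(minor ij) (rows/columns in the sector order above):
  C_11 = (0.95)(0.80) − (-0.20)(-0.45) = 0.6700
  C_12 = −[(-0.20)(0.80) − (-0.20)(-0.35)] = 0.2300
  C_13 = (-0.20)(-0.45) − (0.95)(-0.35) = 0.4225
  C_21 = −[(-0.20)(0.80) − (0.00)(-0.45)] = 0.1600
  C_22 = (0.95)(0.80) − (0.00)(-0.35) = 0.7600
  C_23 = −[(0.95)(-0.45) − (-0.20)(-0.35)] = 0.4975
  C_31 = (-0.20)(-0.20) − (0.00)(0.95) = 0.0400
  C_32 = −[(0.95)(-0.20) − (0.00)(-0.20)] = 0.1900
  C_33 = (0.95)(0.95) − (-0.20)(-0.20) = 0.8625
det(I−A) = Σ_j (I−A)_1j·C_1j = (0.95)(0.6700) + (-0.20)(0.2300) + (0.00)(0.4225) = 0.5905
adj(I−A) = Cᵀ =
  [ 0.6700   0.1600   0.0400]
  [ 0.2300   0.7600   0.1900]
  [ 0.4225   0.4975   0.8625]
(I − A)⁻¹ = adj(I−A) / det(I−A) ≈
  [   1.1346     0.2710     0.0677]
  [   0.3895     1.2870     0.3218]
  [   0.7155     0.8425     1.4606]
Δx = (I − A)⁻¹ Δd with Δd having +100 in the Finance component and 0 elsewhere.
So Δx_M = L_MF · (+100), where L_MF = adj(I−A)_MF / det(I−A) = 0.4975 / 0.5905.
Δx_M = 0.4975 × (+100) / 0.5905 = 49.75 / 0.5905 ≈ 84.251.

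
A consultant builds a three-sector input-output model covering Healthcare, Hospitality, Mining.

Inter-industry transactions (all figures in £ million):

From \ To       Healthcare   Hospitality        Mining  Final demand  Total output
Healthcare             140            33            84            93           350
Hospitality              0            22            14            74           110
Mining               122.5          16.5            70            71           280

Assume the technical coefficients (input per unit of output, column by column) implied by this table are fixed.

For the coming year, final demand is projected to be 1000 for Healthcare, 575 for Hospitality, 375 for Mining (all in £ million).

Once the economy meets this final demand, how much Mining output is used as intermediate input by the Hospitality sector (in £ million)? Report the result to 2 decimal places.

Technical coefficients a_ij = z_ij / X_j:
  a_11 = 140/350 = 0.40, a_21 = 0/350 = 0.00, a_31 = 122.5/350 = 0.35
  a_12 = 33/110 = 0.30, a_22 = 22/110 = 0.20, a_32 = 16.5/110 = 0.15
  a_13 = 84/280 = 0.30, a_23 = 14/280 = 0.05, a_33 = 70/280 = 0.25
I − A =
  [   0.60    -0.30    -0.30]
  [   0.00     0.80    -0.05]
  [  -0.35    -0.15     0.75]
Cofactors of I−A, C_ij = (−1)^(i+j)·(minor ij) (rows/columns in the sector order above):
  C_11 = (0.80)(0.75) − (-0.05)(-0.15) = 0.5925
  C_12 = −[(0.00)(0.75) − (-0.05)(-0.35)] = 0.0175
  C_13 = (0.00)(-0.15) − (0.80)(-0.35) = 0.2800
  C_21 = −[(-0.30)(0.75) − (-0.30)(-0.15)] = 0.2700
  C_22 = (0.60)(0.75) − (-0.30)(-0.35) = 0.3450
  C_23 = −[(0.60)(-0.15) − (-0.30)(-0.35)] = 0.1950
  C_31 = (-0.30)(-0.05) − (-0.30)(0.80) = 0.2550
  C_32 = −[(0.60)(-0.05) − (-0.30)(0.00)] = 0.0300
  C_33 = (0.60)(0.80) − (-0.30)(0.00) = 0.4800
det(I−A) = Σ_j (I−A)_1j·C_1j = (0.60)(0.5925) + (-0.30)(0.0175) + (-0.30)(0.2800) = 0.26625
adj(I−A) = Cᵀ =
  [ 0.5925   0.2700   0.2550]
  [ 0.0175   0.3450   0.0300]
  [ 0.2800   0.1950   0.4800]
(I − A)⁻¹ = adj(I−A) / det(I−A) ≈
  [   2.2254     1.0141     0.9577]
  [   0.0657     1.2958     0.1127]
  [   1.0516     0.7324     1.8028]
First solve x = (I − A)⁻¹ d = adj(I−A)·d / det(I−A); in particular x_2 = (0.0175·1000 + 0.3450·575 + 0.0300·375) / 0.26625 = 227.125 / 0.26625 ≈ 853.0516.
Intermediate flow from 3 to 2: z_32 = a_32 · x_2 = 0.15 × 227.125 / 0.26625 = 34.06875 / 0.26625 ≈ 127.96.

z_32 = 127.96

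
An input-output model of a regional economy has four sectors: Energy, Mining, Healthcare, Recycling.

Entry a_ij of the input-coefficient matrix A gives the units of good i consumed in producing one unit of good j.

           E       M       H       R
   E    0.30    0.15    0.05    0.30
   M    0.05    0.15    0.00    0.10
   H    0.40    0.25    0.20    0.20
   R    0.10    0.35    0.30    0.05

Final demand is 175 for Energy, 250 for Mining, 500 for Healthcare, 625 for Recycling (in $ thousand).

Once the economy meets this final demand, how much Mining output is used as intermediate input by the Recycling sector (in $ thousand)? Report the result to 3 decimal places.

z_MR = 153.112

I − A =
  [   0.70    -0.15    -0.05    -0.30]
  [  -0.05     0.85     0.00    -0.10]
  [  -0.40    -0.25     0.80    -0.20]
  [  -0.10    -0.35    -0.30     0.95]
Compute the cofactors C_ij = (−1)^(i+j)·(3×3 minor ij) of I−A; the adjugate is their transpose:
adj(I−A) = Cᵀ =
  [ 0.559500   0.226875   0.119625   0.225750]
  [ 0.055000   0.410000   0.028375   0.066500]
  [ 0.343875   0.309750   0.501375   0.246750]
  [ 0.187750   0.272750   0.181375   0.452375]
det(I−A) = Σ_j (I−A)_1j·C_1j = (0.70)(0.559500) + (-0.15)(0.055000) + (-0.05)(0.343875) + (-0.30)(0.187750) = 0.30988125
(I − A)⁻¹ = adj(I−A) / det(I−A) ≈
  [   1.8055     0.7321     0.3860     0.7285]
  [   0.1775     1.3231     0.0916     0.2146]
  [   1.1097     0.9996     1.6180     0.7963]
  [   0.6059     0.8802     0.5853     1.4598]
First solve x = (I − A)⁻¹ d = adj(I−A)·d / det(I−A); in particular x_R = (0.187750·175 + 0.272750·250 + 0.181375·500 + 0.452375·625) / 0.30988125 = 474.465625 / 0.30988125 ≈ 1531.12079.
Intermediate flow from M to R: z_MR = a_MR · x_R = 0.10 × 474.465625 / 0.30988125 = 47.4465625 / 0.30988125 ≈ 153.112.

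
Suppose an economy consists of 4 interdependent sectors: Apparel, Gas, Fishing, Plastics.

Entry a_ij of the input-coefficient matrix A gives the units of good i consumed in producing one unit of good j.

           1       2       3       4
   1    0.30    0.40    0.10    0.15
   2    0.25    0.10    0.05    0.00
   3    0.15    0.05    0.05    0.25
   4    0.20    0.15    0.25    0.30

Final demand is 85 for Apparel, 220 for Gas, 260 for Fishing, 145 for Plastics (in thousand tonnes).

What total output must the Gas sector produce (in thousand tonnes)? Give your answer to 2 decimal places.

I − A =
  [   0.70    -0.40    -0.10    -0.15]
  [  -0.25     0.90    -0.05     0.00]
  [  -0.15    -0.05     0.95    -0.25]
  [  -0.20    -0.15    -0.25     0.70]
Compute the cofactors C_ij = (−1)^(i+j)·(3×3 minor ij) of I−A; the adjugate is their transpose:
adj(I−A) = Cᵀ =
  [ 0.538625   0.271500   0.111875   0.155375]
  [ 0.158375   0.372125   0.049875   0.051750]
  [ 0.157625   0.114625   0.338375   0.154625]
  [ 0.244125   0.198250   0.163500   0.484000]
det(I−A) = Σ_j (I−A)_1j·C_1j = (0.70)(0.538625) + (-0.40)(0.158375) + (-0.10)(0.157625) + (-0.15)(0.244125) = 0.26130625
(I − A)⁻¹ = adj(I−A) / det(I−A) ≈
  [   2.0613     1.0390     0.4281     0.5946]
  [   0.6061     1.4241     0.1909     0.1980]
  [   0.6032     0.4387     1.2949     0.5917]
  [   0.9342     0.7587     0.6257     1.8522]
x = (I − A)⁻¹ d = adj(I−A)·d / det(I−A), with det(I−A) = 0.26130625:
  x_1 = (0.538625·85 + 0.271500·220 + 0.111875·260 + 0.155375·145) / 0.26130625 = 157.13 / 0.26130625 ≈ 601.33
  x_2 = (0.158375·85 + 0.372125·220 + 0.049875·260 + 0.051750·145) / 0.26130625 = 115.800625 / 0.26130625 ≈ 443.16
  x_3 = (0.157625·85 + 0.114625·220 + 0.338375·260 + 0.154625·145) / 0.26130625 = 149.01375 / 0.26130625 ≈ 570.26
  x_4 = (0.244125·85 + 0.198250·220 + 0.163500·260 + 0.484000·145) / 0.26130625 = 177.055625 / 0.26130625 ≈ 677.58

x_2 = 443.16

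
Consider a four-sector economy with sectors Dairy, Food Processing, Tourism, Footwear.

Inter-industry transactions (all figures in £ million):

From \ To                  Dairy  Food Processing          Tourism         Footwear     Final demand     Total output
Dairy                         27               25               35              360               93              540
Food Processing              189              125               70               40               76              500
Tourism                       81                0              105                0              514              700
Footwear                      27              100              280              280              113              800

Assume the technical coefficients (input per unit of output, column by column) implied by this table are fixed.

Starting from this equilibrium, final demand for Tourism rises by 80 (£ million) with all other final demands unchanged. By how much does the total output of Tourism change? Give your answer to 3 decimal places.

Technical coefficients a_ij = z_ij / X_j:
  a_11 = 27/540 = 0.05, a_21 = 189/540 = 0.35, a_31 = 81/540 = 0.15, a_41 = 27/540 = 0.05
  a_12 = 25/500 = 0.05, a_22 = 125/500 = 0.25, a_32 = 0/500 = 0.00, a_42 = 100/500 = 0.20
  a_13 = 35/700 = 0.05, a_23 = 70/700 = 0.10, a_33 = 105/700 = 0.15, a_43 = 280/700 = 0.40
  a_14 = 360/800 = 0.45, a_24 = 40/800 = 0.05, a_34 = 0/800 = 0.00, a_44 = 280/800 = 0.35
I − A =
  [   0.95    -0.05    -0.05    -0.45]
  [  -0.35     0.75    -0.10    -0.05]
  [  -0.15     0.00     0.85     0.00]
  [  -0.05    -0.20    -0.40     0.65]
Compute the cofactors C_ij = (−1)^(i+j)·(3×3 minor ij) of I−A; the adjugate is their transpose:
adj(I−A) = Cᵀ =
  [ 0.405875   0.104125   0.172125   0.289000]
  [ 0.208250   0.473875   0.153000   0.180625]
  [ 0.071625   0.018375   0.393750   0.051000]
  [ 0.139375   0.165125   0.302625   0.584375]
det(I−A) = Σ_j (I−A)_1j·C_1j = (0.95)(0.405875) + (-0.05)(0.208250) + (-0.05)(0.071625) + (-0.45)(0.139375) = 0.30886875
(I − A)⁻¹ = adj(I−A) / det(I−A) ≈
  [   1.3141     0.3371     0.5573     0.9357]
  [   0.6742     1.5342     0.4954     0.5848]
  [   0.2319     0.0595     1.2748     0.1651]
  [   0.4512     0.5346     0.9798     1.8920]
Δx = (I − A)⁻¹ Δd with Δd having +80 in the Tourism component and 0 elsewhere.
So Δx_3 = L_33 · (+80), where L_33 = adj(I−A)_33 / det(I−A) = 0.393750 / 0.30886875.
Δx_3 = 0.393750 × (+80) / 0.30886875 = 31.50 / 0.30886875 ≈ 101.985.

Δx_3 = 101.985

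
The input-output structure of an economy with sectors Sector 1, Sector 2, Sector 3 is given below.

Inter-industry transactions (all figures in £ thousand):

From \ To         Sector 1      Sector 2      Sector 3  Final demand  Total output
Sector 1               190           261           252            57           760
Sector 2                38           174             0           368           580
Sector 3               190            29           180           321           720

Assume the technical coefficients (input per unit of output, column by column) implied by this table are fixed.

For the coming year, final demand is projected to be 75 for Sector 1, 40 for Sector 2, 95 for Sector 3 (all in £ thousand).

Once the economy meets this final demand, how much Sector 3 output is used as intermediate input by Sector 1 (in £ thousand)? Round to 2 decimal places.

z_31 = 61.04

Technical coefficients a_ij = z_ij / X_j:
  a_11 = 190/760 = 0.25, a_21 = 38/760 = 0.05, a_31 = 190/760 = 0.25
  a_12 = 261/580 = 0.45, a_22 = 174/580 = 0.30, a_32 = 29/580 = 0.05
  a_13 = 252/720 = 0.35, a_23 = 0/720 = 0.00, a_33 = 180/720 = 0.25
I − A =
  [   0.75    -0.45    -0.35]
  [  -0.05     0.70     0.00]
  [  -0.25    -0.05     0.75]
Cofactors of I−A, C_ij = (−1)^(i+j)·(minor ij) (rows/columns in the sector order above):
  C_11 = (0.70)(0.75) − (0.00)(-0.05) = 0.5250
  C_12 = −[(-0.05)(0.75) − (0.00)(-0.25)] = 0.0375
  C_13 = (-0.05)(-0.05) − (0.70)(-0.25) = 0.1775
  C_21 = −[(-0.45)(0.75) − (-0.35)(-0.05)] = 0.3550
  C_22 = (0.75)(0.75) − (-0.35)(-0.25) = 0.4750
  C_23 = −[(0.75)(-0.05) − (-0.45)(-0.25)] = 0.1500
  C_31 = (-0.45)(0.00) − (-0.35)(0.70) = 0.2450
  C_32 = −[(0.75)(0.00) − (-0.35)(-0.05)] = 0.0175
  C_33 = (0.75)(0.70) − (-0.45)(-0.05) = 0.5025
det(I−A) = Σ_j (I−A)_1j·C_1j = (0.75)(0.5250) + (-0.45)(0.0375) + (-0.35)(0.1775) = 0.31475
adj(I−A) = Cᵀ =
  [ 0.5250   0.3550   0.2450]
  [ 0.0375   0.4750   0.0175]
  [ 0.1775   0.1500   0.5025]
(I − A)⁻¹ = adj(I−A) / det(I−A) ≈
  [   1.6680     1.1279     0.7784]
  [   0.1191     1.5091     0.0556]
  [   0.5639     0.4766     1.5965]
First solve x = (I − A)⁻¹ d = adj(I−A)·d / det(I−A); in particular x_1 = (0.5250·75 + 0.3550·40 + 0.2450·95) / 0.31475 = 76.85 / 0.31475 ≈ 244.1620.
Intermediate flow from 3 to 1: z_31 = a_31 · x_1 = 0.25 × 76.85 / 0.31475 = 19.2125 / 0.31475 ≈ 61.04.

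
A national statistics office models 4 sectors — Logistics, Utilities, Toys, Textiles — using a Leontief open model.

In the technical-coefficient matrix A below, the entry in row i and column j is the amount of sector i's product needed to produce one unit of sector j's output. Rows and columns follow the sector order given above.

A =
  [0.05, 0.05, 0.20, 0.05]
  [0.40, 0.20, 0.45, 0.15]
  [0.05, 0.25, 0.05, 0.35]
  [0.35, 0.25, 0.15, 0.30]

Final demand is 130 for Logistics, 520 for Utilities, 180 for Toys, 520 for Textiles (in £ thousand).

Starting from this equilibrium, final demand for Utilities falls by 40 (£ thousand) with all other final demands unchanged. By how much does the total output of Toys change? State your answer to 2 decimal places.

Δx_3 = -44.11

I − A =
  [   0.95    -0.05    -0.20    -0.05]
  [  -0.40     0.80    -0.45    -0.15]
  [  -0.05    -0.25     0.95    -0.35]
  [  -0.35    -0.25    -0.15     0.70]
Compute the cofactors C_ij = (−1)^(i+j)·(3×3 minor ij) of I−A; the adjugate is their transpose:
adj(I−A) = Cᵀ =
  [ 0.330625   0.096875   0.133000   0.110875]
  [ 0.366875   0.533375   0.382250   0.331625]
  [ 0.242250   0.253500   0.460750   0.302000]
  [ 0.348250   0.293250   0.301750   0.567000]
det(I−A) = Σ_j (I−A)_1j·C_1j = (0.95)(0.330625) + (-0.05)(0.366875) + (-0.20)(0.242250) + (-0.05)(0.348250) = 0.2298875
(I − A)⁻¹ = adj(I−A) / det(I−A) ≈
  [   1.4382     0.4214     0.5785     0.4823]
  [   1.5959     2.3202     1.6628     1.4426]
  [   1.0538     1.1027     2.0042     1.3137]
  [   1.5149     1.2756     1.3126     2.4664]
Δx = (I − A)⁻¹ Δd with Δd having -40 in the Utilities component and 0 elsewhere.
So Δx_3 = L_32 · (-40), where L_32 = adj(I−A)_32 / det(I−A) = 0.253500 / 0.2298875.
Δx_3 = 0.253500 × (-40) / 0.2298875 = -10.14 / 0.2298875 ≈ -44.11.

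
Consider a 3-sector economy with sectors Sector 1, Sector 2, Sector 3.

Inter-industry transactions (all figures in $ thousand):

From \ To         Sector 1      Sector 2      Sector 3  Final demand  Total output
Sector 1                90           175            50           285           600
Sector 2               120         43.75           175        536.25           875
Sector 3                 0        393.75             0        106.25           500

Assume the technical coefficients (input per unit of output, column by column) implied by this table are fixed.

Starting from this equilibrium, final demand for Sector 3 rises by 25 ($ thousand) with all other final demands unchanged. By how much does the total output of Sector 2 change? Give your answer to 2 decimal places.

Technical coefficients a_ij = z_ij / X_j:
  a_11 = 90/600 = 0.15, a_21 = 120/600 = 0.20, a_31 = 0/600 = 0.00
  a_12 = 175/875 = 0.20, a_22 = 43.75/875 = 0.05, a_32 = 393.75/875 = 0.45
  a_13 = 50/500 = 0.10, a_23 = 175/500 = 0.35, a_33 = 0/500 = 0.00
I − A =
  [   0.85    -0.20    -0.10]
  [  -0.20     0.95    -0.35]
  [   0.00    -0.45     1.00]
Cofactors of I−A, C_ij = (−1)^(i+j)·(minor ij) (rows/columns in the sector order above):
  C_11 = (0.95)(1.00) − (-0.35)(-0.45) = 0.7925
  C_12 = −[(-0.20)(1.00) − (-0.35)(0.00)] = 0.2000
  C_13 = (-0.20)(-0.45) − (0.95)(0.00) = 0.0900
  C_21 = −[(-0.20)(1.00) − (-0.10)(-0.45)] = 0.2450
  C_22 = (0.85)(1.00) − (-0.10)(0.00) = 0.8500
  C_23 = −[(0.85)(-0.45) − (-0.20)(0.00)] = 0.3825
  C_31 = (-0.20)(-0.35) − (-0.10)(0.95) = 0.1650
  C_32 = −[(0.85)(-0.35) − (-0.10)(-0.20)] = 0.3175
  C_33 = (0.85)(0.95) − (-0.20)(-0.20) = 0.7675
det(I−A) = Σ_j (I−A)_1j·C_1j = (0.85)(0.7925) + (-0.20)(0.2000) + (-0.10)(0.0900) = 0.624625
adj(I−A) = Cᵀ =
  [ 0.7925   0.2450   0.1650]
  [ 0.2000   0.8500   0.3175]
  [ 0.0900   0.3825   0.7675]
(I − A)⁻¹ = adj(I−A) / det(I−A) ≈
  [   1.2688     0.3922     0.2642]
  [   0.3202     1.3608     0.5083]
  [   0.1441     0.6124     1.2287]
Δx = (I − A)⁻¹ Δd with Δd having +25 in the Sector 3 component and 0 elsewhere.
So Δx_2 = L_23 · (+25), where L_23 = adj(I−A)_23 / det(I−A) = 0.3175 / 0.624625.
Δx_2 = 0.3175 × (+25) / 0.624625 = 7.9375 / 0.624625 ≈ 12.71.

Δx_2 = 12.71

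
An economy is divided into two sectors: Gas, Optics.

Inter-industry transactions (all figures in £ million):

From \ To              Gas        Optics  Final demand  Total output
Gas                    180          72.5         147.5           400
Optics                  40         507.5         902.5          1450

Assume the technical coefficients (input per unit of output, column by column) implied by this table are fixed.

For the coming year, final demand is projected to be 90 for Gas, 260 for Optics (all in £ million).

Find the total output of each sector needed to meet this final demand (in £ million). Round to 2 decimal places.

x_1 = 202.84, x_2 = 431.21

Technical coefficients a_ij = z_ij / X_j:
  a_11 = 180/400 = 0.45, a_21 = 40/400 = 0.10
  a_12 = 72.5/1450 = 0.05, a_22 = 507.5/1450 = 0.35
I − A =
  [   0.55    -0.05]
  [  -0.10     0.65]
det(I−A) = (0.55)(0.65) − (-0.05)(-0.10) = 0.3525
adj(I−A) = [[0.65, 0.05], [0.10, 0.55]]
(I − A)⁻¹ = adj(I−A) / det(I−A) ≈
  [   1.8440     0.1418]
  [   0.2837     1.5603]
x = (I − A)⁻¹ d = adj(I−A)·d / det(I−A), with det(I−A) = 0.3525:
  x_1 = (0.65·90 + 0.05·260) / 0.3525 = 71.50 / 0.3525 ≈ 202.84
  x_2 = (0.10·90 + 0.55·260) / 0.3525 = 152.00 / 0.3525 ≈ 431.21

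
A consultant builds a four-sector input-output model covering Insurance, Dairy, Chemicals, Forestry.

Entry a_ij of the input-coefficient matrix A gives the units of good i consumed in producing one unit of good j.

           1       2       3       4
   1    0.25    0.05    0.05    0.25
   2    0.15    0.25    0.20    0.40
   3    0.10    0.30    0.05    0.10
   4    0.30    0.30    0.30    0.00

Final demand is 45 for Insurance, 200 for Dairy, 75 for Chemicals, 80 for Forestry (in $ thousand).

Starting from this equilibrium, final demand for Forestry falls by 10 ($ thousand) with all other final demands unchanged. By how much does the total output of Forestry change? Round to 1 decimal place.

I − A =
  [   0.75    -0.05    -0.05    -0.25]
  [  -0.15     0.75    -0.20    -0.40]
  [  -0.10    -0.30     0.95    -0.10]
  [  -0.30    -0.30    -0.30     1.00]
Compute the cofactors C_ij = (−1)^(i+j)·(3×3 minor ij) of I−A; the adjugate is their transpose:
adj(I−A) = Cᵀ =
  [ 0.474000   0.156250   0.118750   0.192875]
  [ 0.290000   0.604750   0.249750   0.339375]
  [ 0.171000   0.239000   0.391500   0.177500]
  [ 0.280500   0.300000   0.228000   0.475250]
det(I−A) = Σ_j (I−A)_1j·C_1j = (0.75)(0.474000) + (-0.05)(0.290000) + (-0.05)(0.171000) + (-0.25)(0.280500) = 0.262325
(I − A)⁻¹ = adj(I−A) / det(I−A) ≈
  [   1.8069     0.5956     0.4527     0.7353]
  [   1.1055     2.3053     0.9521     1.2937]
  [   0.6519     0.9111     1.4924     0.6766]
  [   1.0693     1.1436     0.8692     1.8117]
Δx = (I − A)⁻¹ Δd with Δd having -10 in the Forestry component and 0 elsewhere.
So Δx_4 = L_44 · (-10), where L_44 = adj(I−A)_44 / det(I−A) = 0.475250 / 0.262325.
Δx_4 = 0.475250 × (-10) / 0.262325 = -4.7525 / 0.262325 ≈ -18.1.

Δx_4 = -18.1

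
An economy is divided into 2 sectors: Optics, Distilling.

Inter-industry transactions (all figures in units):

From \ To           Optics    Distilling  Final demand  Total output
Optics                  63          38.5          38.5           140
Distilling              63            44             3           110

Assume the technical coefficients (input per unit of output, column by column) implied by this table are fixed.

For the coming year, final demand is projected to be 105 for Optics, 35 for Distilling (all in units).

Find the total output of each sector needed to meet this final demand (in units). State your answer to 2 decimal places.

Technical coefficients a_ij = z_ij / X_j:
  a_OO = 63/140 = 0.45, a_DO = 63/140 = 0.45
  a_OD = 38.5/110 = 0.35, a_DD = 44/110 = 0.40
I − A =
  [   0.55    -0.35]
  [  -0.45     0.60]
det(I−A) = (0.55)(0.60) − (-0.35)(-0.45) = 0.1725
adj(I−A) = [[0.60, 0.35], [0.45, 0.55]]
(I − A)⁻¹ = adj(I−A) / det(I−A) ≈
  [   3.4783     2.0290]
  [   2.6087     3.1884]
x = (I − A)⁻¹ d = adj(I−A)·d / det(I−A), with det(I−A) = 0.1725:
  x_O = (0.60·105 + 0.35·35) / 0.1725 = 75.25 / 0.1725 ≈ 436.23
  x_D = (0.45·105 + 0.55·35) / 0.1725 = 66.50 / 0.1725 ≈ 385.51

x_O = 436.23, x_D = 385.51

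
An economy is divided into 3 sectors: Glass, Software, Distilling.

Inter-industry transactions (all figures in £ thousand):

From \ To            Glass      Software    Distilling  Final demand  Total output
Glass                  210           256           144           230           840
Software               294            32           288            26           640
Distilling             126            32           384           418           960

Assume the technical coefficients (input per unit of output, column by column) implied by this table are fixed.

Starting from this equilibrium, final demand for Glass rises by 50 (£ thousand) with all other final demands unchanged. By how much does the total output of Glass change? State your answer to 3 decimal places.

Technical coefficients a_ij = z_ij / X_j:
  a_GG = 210/840 = 0.25, a_SG = 294/840 = 0.35, a_DG = 126/840 = 0.15
  a_GS = 256/640 = 0.40, a_SS = 32/640 = 0.05, a_DS = 32/640 = 0.05
  a_GD = 144/960 = 0.15, a_SD = 288/960 = 0.30, a_DD = 384/960 = 0.40
I − A =
  [   0.75    -0.40    -0.15]
  [  -0.35     0.95    -0.30]
  [  -0.15    -0.05     0.60]
Cofactors of I−A, C_ij = (−1)^(i+j)·(minor ij) (rows/columns in the sector order above):
  C_11 = (0.95)(0.60) − (-0.30)(-0.05) = 0.5550
  C_12 = −[(-0.35)(0.60) − (-0.30)(-0.15)] = 0.2550
  C_13 = (-0.35)(-0.05) − (0.95)(-0.15) = 0.1600
  C_21 = −[(-0.40)(0.60) − (-0.15)(-0.05)] = 0.2475
  C_22 = (0.75)(0.60) − (-0.15)(-0.15) = 0.4275
  C_23 = −[(0.75)(-0.05) − (-0.40)(-0.15)] = 0.0975
  C_31 = (-0.40)(-0.30) − (-0.15)(0.95) = 0.2625
  C_32 = −[(0.75)(-0.30) − (-0.15)(-0.35)] = 0.2775
  C_33 = (0.75)(0.95) − (-0.40)(-0.35) = 0.5725
det(I−A) = Σ_j (I−A)_1j·C_1j = (0.75)(0.5550) + (-0.40)(0.2550) + (-0.15)(0.1600) = 0.29025
adj(I−A) = Cᵀ =
  [ 0.5550   0.2475   0.2625]
  [ 0.2550   0.4275   0.2775]
  [ 0.1600   0.0975   0.5725]
(I − A)⁻¹ = adj(I−A) / det(I−A) ≈
  [   1.9121     0.8527     0.9044]
  [   0.8786     1.4729     0.9561]
  [   0.5512     0.3359     1.9724]
Δx = (I − A)⁻¹ Δd with Δd having +50 in the Glass component and 0 elsewhere.
So Δx_G = L_GG · (+50), where L_GG = adj(I−A)_GG / det(I−A) = 0.5550 / 0.29025.
Δx_G = 0.5550 × (+50) / 0.29025 = 27.75 / 0.29025 ≈ 95.607.

Δx_G = 95.607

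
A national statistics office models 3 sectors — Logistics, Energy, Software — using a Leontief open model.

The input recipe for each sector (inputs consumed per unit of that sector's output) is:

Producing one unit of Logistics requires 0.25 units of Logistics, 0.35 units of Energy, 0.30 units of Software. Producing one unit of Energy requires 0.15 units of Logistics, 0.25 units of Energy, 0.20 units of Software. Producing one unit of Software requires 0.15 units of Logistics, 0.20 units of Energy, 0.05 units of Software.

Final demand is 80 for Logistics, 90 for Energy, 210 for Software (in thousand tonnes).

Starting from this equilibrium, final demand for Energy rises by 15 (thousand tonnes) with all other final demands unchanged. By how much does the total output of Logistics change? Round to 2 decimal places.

I − A =
  [   0.75    -0.15    -0.15]
  [  -0.35     0.75    -0.20]
  [  -0.30    -0.20     0.95]
Cofactors of I−A, C_ij = (−1)^(i+j)·(minor ij) (rows/columns in the sector order above):
  C_11 = (0.75)(0.95) − (-0.20)(-0.20) = 0.6725
  C_12 = −[(-0.35)(0.95) − (-0.20)(-0.30)] = 0.3925
  C_13 = (-0.35)(-0.20) − (0.75)(-0.30) = 0.2950
  C_21 = −[(-0.15)(0.95) − (-0.15)(-0.20)] = 0.1725
  C_22 = (0.75)(0.95) − (-0.15)(-0.30) = 0.6675
  C_23 = −[(0.75)(-0.20) − (-0.15)(-0.30)] = 0.1950
  C_31 = (-0.15)(-0.20) − (-0.15)(0.75) = 0.1425
  C_32 = −[(0.75)(-0.20) − (-0.15)(-0.35)] = 0.2025
  C_33 = (0.75)(0.75) − (-0.15)(-0.35) = 0.5100
det(I−A) = Σ_j (I−A)_1j·C_1j = (0.75)(0.6725) + (-0.15)(0.3925) + (-0.15)(0.2950) = 0.40125
adj(I−A) = Cᵀ =
  [ 0.6725   0.1725   0.1425]
  [ 0.3925   0.6675   0.2025]
  [ 0.2950   0.1950   0.5100]
(I − A)⁻¹ = adj(I−A) / det(I−A) ≈
  [   1.6760     0.4299     0.3551]
  [   0.9782     1.6636     0.5047]
  [   0.7352     0.4860     1.2710]
Δx = (I − A)⁻¹ Δd with Δd having +15 in the Energy component and 0 elsewhere.
So Δx_1 = L_12 · (+15), where L_12 = adj(I−A)_12 / det(I−A) = 0.1725 / 0.40125.
Δx_1 = 0.1725 × (+15) / 0.40125 = 2.5875 / 0.40125 ≈ 6.45.

Δx_1 = 6.45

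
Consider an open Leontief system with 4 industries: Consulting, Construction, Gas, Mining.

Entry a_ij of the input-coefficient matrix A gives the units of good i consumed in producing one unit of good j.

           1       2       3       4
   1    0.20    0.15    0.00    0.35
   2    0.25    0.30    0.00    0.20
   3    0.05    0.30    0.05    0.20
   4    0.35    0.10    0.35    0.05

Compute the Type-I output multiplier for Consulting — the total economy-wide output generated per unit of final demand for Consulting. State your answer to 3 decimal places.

I − A =
  [   0.80    -0.15     0.00    -0.35]
  [  -0.25     0.70     0.00    -0.20]
  [  -0.05    -0.30     0.95    -0.20]
  [  -0.35    -0.10    -0.35     0.95]
Compute the cofactors C_ij = (−1)^(i+j)·(3×3 minor ij) of I−A; the adjugate is their transpose:
adj(I−A) = Cᵀ =
  [ 0.542750   0.194875   0.096250   0.261250]
  [ 0.278125   0.543500   0.086625   0.235125]
  [ 0.178500   0.226625   0.375375   0.192500]
  [ 0.295000   0.212500   0.182875   0.496375]
det(I−A) = Σ_j (I−A)_1j·C_1j = (0.80)(0.542750) + (-0.15)(0.278125) + (0.00)(0.178500) + (-0.35)(0.295000) = 0.28923125
(I − A)⁻¹ = adj(I−A) / det(I−A) ≈
  [   1.8765     0.6738     0.3328     0.9033]
  [   0.9616     1.8791     0.2995     0.8129]
  [   0.6172     0.7835     1.2978     0.6656]
  [   1.0199     0.7347     0.6323     1.7162]
The output multiplier for sector j is the column-j sum of the Leontief inverse (I − A)⁻¹ = adj(I−A) / det(I−A).
Column 1 of adj(I−A): (0.542750, 0.278125, 0.178500, 0.295000); det(I−A) = 0.28923125.
m_1 = (0.542750 + 0.278125 + 0.178500 + 0.295000) / 0.28923125 = 1.294375 / 0.28923125 ≈ 4.475.

m_1 = 4.475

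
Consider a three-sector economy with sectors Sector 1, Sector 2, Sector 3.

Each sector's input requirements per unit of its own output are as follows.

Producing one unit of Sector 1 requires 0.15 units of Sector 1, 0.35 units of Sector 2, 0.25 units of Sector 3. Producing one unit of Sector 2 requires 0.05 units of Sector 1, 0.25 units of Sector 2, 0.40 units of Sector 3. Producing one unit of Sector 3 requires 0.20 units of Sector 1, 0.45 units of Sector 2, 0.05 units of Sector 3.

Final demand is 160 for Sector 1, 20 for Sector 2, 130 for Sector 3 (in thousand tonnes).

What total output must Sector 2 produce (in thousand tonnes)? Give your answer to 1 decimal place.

x_2 = 397.9

I − A =
  [   0.85    -0.05    -0.20]
  [  -0.35     0.75    -0.45]
  [  -0.25    -0.40     0.95]
Cofactors of I−A, C_ij = (−1)^(i+j)·(minor ij) (rows/columns in the sector order above):
  C_11 = (0.75)(0.95) − (-0.45)(-0.40) = 0.5325
  C_12 = −[(-0.35)(0.95) − (-0.45)(-0.25)] = 0.4450
  C_13 = (-0.35)(-0.40) − (0.75)(-0.25) = 0.3275
  C_21 = −[(-0.05)(0.95) − (-0.20)(-0.40)] = 0.1275
  C_22 = (0.85)(0.95) − (-0.20)(-0.25) = 0.7575
  C_23 = −[(0.85)(-0.40) − (-0.05)(-0.25)] = 0.3525
  C_31 = (-0.05)(-0.45) − (-0.20)(0.75) = 0.1725
  C_32 = −[(0.85)(-0.45) − (-0.20)(-0.35)] = 0.4525
  C_33 = (0.85)(0.75) − (-0.05)(-0.35) = 0.6200
det(I−A) = Σ_j (I−A)_1j·C_1j = (0.85)(0.5325) + (-0.05)(0.4450) + (-0.20)(0.3275) = 0.364875
adj(I−A) = Cᵀ =
  [ 0.5325   0.1275   0.1725]
  [ 0.4450   0.7575   0.4525]
  [ 0.3275   0.3525   0.6200]
(I − A)⁻¹ = adj(I−A) / det(I−A) ≈
  [   1.4594     0.3494     0.4728]
  [   1.2196     2.0761     1.2402]
  [   0.8976     0.9661     1.6992]
x = (I − A)⁻¹ d = adj(I−A)·d / det(I−A), with det(I−A) = 0.364875:
  x_1 = (0.5325·160 + 0.1275·20 + 0.1725·130) / 0.364875 = 110.175 / 0.364875 ≈ 302.0
  x_2 = (0.4450·160 + 0.7575·20 + 0.4525·130) / 0.364875 = 145.175 / 0.364875 ≈ 397.9
  x_3 = (0.3275·160 + 0.3525·20 + 0.6200·130) / 0.364875 = 140.05 / 0.364875 ≈ 383.8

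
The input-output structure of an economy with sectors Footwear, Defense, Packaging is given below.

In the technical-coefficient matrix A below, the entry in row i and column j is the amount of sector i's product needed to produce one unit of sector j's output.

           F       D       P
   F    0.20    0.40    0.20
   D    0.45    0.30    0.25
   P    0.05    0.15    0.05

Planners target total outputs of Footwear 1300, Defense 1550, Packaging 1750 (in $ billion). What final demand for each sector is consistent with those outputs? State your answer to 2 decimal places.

I − A =
  [   0.80    -0.40    -0.20]
  [  -0.45     0.70    -0.25]
  [  -0.05    -0.15     0.95]
d = (I − A) x:
  d_F = (+0.80)·1300 + (-0.40)·1550 + (-0.20)·1750 = 70.00
  d_D = (-0.45)·1300 + (+0.70)·1550 + (-0.25)·1750 = 62.50
  d_P = (-0.05)·1300 + (-0.15)·1550 + (+0.95)·1750 = 1365.00

d_F = 70.00, d_D = 62.50, d_P = 1365.00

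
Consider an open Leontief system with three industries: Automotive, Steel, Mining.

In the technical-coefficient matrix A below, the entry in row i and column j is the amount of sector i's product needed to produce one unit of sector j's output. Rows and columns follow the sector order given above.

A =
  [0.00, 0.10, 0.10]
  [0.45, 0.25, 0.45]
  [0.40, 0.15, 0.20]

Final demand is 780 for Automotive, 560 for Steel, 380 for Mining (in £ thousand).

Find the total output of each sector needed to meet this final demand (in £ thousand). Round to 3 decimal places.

x_1 = 1163.894, x_2 = 2342.728, x_3 = 1496.208

I − A =
  [   1.00    -0.10    -0.10]
  [  -0.45     0.75    -0.45]
  [  -0.40    -0.15     0.80]
Cofactors of I−A, C_ij = (−1)^(i+j)·(minor ij) (rows/columns in the sector order above):
  C_11 = (0.75)(0.80) − (-0.45)(-0.15) = 0.5325
  C_12 = −[(-0.45)(0.80) − (-0.45)(-0.40)] = 0.5400
  C_13 = (-0.45)(-0.15) − (0.75)(-0.40) = 0.3675
  C_21 = −[(-0.10)(0.80) − (-0.10)(-0.15)] = 0.0950
  C_22 = (1.00)(0.80) − (-0.10)(-0.40) = 0.7600
  C_23 = −[(1.00)(-0.15) − (-0.10)(-0.40)] = 0.1900
  C_31 = (-0.10)(-0.45) − (-0.10)(0.75) = 0.1200
  C_32 = −[(1.00)(-0.45) − (-0.10)(-0.45)] = 0.4950
  C_33 = (1.00)(0.75) − (-0.10)(-0.45) = 0.7050
det(I−A) = Σ_j (I−A)_1j·C_1j = (1.00)(0.5325) + (-0.10)(0.5400) + (-0.10)(0.3675) = 0.44175
adj(I−A) = Cᵀ =
  [ 0.5325   0.0950   0.1200]
  [ 0.5400   0.7600   0.4950]
  [ 0.3675   0.1900   0.7050]
(I − A)⁻¹ = adj(I−A) / det(I−A) ≈
  [   1.2054     0.2151     0.2716]
  [   1.2224     1.7204     1.1205]
  [   0.8319     0.4301     1.5959]
x = (I − A)⁻¹ d = adj(I−A)·d / det(I−A), with det(I−A) = 0.44175:
  x_1 = (0.5325·780 + 0.0950·560 + 0.1200·380) / 0.44175 = 514.15 / 0.44175 ≈ 1163.894
  x_2 = (0.5400·780 + 0.7600·560 + 0.4950·380) / 0.44175 = 1034.90 / 0.44175 ≈ 2342.728
  x_3 = (0.3675·780 + 0.1900·560 + 0.7050·380) / 0.44175 = 660.95 / 0.44175 ≈ 1496.208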